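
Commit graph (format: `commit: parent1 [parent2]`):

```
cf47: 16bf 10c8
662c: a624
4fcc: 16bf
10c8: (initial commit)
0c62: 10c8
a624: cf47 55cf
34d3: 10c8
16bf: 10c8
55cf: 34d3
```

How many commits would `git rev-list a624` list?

Walking parent pointers from a624: reachable set = {10c8, 16bf, 34d3, 55cf, a624, cf47}.
That is 6 commits.

6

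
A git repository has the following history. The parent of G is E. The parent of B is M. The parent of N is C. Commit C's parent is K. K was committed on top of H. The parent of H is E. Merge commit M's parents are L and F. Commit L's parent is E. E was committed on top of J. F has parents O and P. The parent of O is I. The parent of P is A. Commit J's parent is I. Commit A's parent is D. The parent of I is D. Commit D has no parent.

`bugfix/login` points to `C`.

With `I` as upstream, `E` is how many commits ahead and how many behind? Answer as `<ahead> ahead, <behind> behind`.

Reachable from E: {D, E, I, J}.
Reachable from I: {D, I}.
Only in E's history (ahead): {E, J} — 2.
Only in I's history (behind): {} — 0.

2 ahead, 0 behind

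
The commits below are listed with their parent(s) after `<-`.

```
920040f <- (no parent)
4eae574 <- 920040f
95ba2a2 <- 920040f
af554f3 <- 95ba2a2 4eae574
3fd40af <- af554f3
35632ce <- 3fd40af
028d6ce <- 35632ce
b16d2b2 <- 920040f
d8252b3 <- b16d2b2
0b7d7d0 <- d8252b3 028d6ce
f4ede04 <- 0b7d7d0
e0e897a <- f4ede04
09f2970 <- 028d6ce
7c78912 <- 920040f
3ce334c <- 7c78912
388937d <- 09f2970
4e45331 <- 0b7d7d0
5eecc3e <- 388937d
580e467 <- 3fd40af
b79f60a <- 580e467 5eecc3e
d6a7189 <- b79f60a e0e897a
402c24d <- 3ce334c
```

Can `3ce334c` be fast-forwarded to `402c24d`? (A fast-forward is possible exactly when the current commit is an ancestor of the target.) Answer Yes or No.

Yes

A fast-forward from 3ce334c to 402c24d is possible iff 3ce334c is an ancestor of 402c24d.
Ancestors of 402c24d: {3ce334c, 402c24d, 7c78912, 920040f}.
3ce334c is among them, so fast-forward is possible.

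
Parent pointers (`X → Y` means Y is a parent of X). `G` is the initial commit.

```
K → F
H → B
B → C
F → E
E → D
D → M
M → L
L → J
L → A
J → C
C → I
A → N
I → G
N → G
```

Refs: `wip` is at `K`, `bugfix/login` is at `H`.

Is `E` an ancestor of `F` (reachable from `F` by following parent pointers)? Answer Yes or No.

Yes

Ancestors of F (commits reachable by following parents): {A, C, D, E, F, G, I, J, L, M, N}.
E is in that set, so it is an ancestor of F.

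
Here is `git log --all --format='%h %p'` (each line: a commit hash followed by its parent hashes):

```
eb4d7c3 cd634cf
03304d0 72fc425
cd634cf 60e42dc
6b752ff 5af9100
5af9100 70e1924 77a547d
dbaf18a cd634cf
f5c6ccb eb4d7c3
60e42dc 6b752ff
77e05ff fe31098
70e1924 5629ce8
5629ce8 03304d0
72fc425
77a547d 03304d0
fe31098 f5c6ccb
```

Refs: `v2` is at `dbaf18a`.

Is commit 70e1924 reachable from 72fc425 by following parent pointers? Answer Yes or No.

Ancestors of 72fc425: {72fc425}.
70e1924 is not in that set, so it is not an ancestor of 72fc425.

No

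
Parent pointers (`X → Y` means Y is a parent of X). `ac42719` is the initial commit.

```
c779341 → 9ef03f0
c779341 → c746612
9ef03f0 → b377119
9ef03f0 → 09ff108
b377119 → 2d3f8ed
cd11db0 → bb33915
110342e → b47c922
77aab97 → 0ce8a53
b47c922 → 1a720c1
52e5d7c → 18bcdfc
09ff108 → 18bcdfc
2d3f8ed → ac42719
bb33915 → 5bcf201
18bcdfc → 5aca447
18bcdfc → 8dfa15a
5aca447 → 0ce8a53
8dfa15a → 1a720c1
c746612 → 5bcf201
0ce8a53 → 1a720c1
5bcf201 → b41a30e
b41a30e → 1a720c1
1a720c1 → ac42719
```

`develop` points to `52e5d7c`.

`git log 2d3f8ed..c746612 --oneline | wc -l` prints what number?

Reachable from c746612: {1a720c1, 5bcf201, ac42719, b41a30e, c746612}.
Reachable from 2d3f8ed: {2d3f8ed, ac42719}.
In c746612's history but not 2d3f8ed's: {1a720c1, 5bcf201, b41a30e, c746612} — 4 commits.

4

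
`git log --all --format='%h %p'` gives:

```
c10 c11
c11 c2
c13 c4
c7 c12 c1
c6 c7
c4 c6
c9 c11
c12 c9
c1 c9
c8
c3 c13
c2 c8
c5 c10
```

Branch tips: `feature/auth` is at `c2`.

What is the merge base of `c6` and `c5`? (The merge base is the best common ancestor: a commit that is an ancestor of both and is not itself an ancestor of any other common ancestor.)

c11

Ancestors of c6: {c1, c11, c12, c2, c6, c7, c8, c9}.
Ancestors of c5: {c10, c11, c2, c5, c8}.
Common ancestors: {c11, c2, c8}.
Among these, c11 is not an ancestor of any other common ancestor — it is the merge base.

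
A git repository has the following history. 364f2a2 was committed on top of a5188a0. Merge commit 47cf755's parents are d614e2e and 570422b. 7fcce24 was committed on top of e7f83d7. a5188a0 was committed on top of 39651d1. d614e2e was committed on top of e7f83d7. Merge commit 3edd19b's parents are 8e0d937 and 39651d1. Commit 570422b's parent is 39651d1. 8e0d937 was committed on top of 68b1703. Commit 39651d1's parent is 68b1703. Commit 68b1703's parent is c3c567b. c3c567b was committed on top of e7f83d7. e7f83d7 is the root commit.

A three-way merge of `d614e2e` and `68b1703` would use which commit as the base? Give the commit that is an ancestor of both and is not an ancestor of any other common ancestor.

Ancestors of d614e2e: {d614e2e, e7f83d7}.
Ancestors of 68b1703: {68b1703, c3c567b, e7f83d7}.
Common ancestors: {e7f83d7}.
The only common ancestor is e7f83d7, so it is the merge base.

e7f83d7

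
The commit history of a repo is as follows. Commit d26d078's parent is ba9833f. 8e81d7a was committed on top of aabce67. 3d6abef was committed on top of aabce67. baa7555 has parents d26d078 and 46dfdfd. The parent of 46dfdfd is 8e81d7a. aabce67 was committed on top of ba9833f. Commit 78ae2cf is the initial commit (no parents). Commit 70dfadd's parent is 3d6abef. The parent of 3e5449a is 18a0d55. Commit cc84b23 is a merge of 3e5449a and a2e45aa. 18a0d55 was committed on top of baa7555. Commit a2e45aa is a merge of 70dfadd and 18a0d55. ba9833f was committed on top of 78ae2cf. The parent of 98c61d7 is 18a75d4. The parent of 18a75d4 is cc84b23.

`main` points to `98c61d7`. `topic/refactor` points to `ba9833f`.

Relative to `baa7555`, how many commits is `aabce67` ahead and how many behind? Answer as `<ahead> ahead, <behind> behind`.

0 ahead, 4 behind

Reachable from aabce67: {78ae2cf, aabce67, ba9833f}.
Reachable from baa7555: {46dfdfd, 78ae2cf, 8e81d7a, aabce67, ba9833f, baa7555, d26d078}.
Only in aabce67's history (ahead): {} — 0.
Only in baa7555's history (behind): {46dfdfd, 8e81d7a, baa7555, d26d078} — 4.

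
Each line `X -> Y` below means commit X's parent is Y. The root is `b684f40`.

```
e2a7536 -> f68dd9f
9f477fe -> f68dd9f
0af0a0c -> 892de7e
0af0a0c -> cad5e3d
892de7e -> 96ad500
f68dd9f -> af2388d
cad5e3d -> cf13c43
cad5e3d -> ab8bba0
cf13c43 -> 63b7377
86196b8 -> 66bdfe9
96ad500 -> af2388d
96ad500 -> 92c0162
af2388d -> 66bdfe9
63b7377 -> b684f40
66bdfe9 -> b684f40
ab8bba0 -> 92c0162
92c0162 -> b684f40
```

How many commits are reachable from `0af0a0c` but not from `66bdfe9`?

9

Reachable from 0af0a0c: {0af0a0c, 63b7377, 66bdfe9, 892de7e, 92c0162, 96ad500, ab8bba0, af2388d, b684f40, cad5e3d, cf13c43}.
Reachable from 66bdfe9: {66bdfe9, b684f40}.
In 0af0a0c's history but not 66bdfe9's: {0af0a0c, 63b7377, 892de7e, 92c0162, 96ad500, ab8bba0, af2388d, cad5e3d, cf13c43} — 9 commits.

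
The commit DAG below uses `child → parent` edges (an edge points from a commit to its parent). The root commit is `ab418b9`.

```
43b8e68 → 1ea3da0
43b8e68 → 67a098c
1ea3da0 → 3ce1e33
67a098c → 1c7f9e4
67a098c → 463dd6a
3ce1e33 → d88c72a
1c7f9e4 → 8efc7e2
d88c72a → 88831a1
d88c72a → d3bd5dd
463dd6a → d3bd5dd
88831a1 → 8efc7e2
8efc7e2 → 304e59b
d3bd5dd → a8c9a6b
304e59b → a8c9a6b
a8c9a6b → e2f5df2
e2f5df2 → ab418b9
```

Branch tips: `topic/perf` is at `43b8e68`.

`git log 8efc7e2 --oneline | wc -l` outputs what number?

5

Walking parent pointers from 8efc7e2: reachable set = {304e59b, 8efc7e2, a8c9a6b, ab418b9, e2f5df2}.
That is 5 commits.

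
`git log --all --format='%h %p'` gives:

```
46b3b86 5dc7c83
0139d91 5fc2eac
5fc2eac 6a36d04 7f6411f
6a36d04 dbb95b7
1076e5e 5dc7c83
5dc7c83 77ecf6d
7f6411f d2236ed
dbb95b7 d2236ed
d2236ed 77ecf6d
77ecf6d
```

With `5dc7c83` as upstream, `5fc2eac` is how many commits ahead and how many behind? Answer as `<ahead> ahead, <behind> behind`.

Reachable from 5fc2eac: {5fc2eac, 6a36d04, 77ecf6d, 7f6411f, d2236ed, dbb95b7}.
Reachable from 5dc7c83: {5dc7c83, 77ecf6d}.
Only in 5fc2eac's history (ahead): {5fc2eac, 6a36d04, 7f6411f, d2236ed, dbb95b7} — 5.
Only in 5dc7c83's history (behind): {5dc7c83} — 1.

5 ahead, 1 behind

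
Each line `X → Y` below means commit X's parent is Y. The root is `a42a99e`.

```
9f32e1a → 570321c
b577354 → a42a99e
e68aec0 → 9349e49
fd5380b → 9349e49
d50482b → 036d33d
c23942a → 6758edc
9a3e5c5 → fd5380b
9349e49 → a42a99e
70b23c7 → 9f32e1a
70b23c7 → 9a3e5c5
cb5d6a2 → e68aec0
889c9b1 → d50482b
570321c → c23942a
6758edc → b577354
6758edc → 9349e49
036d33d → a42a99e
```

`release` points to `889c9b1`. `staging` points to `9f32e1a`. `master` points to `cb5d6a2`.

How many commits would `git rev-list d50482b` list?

3

Walking parent pointers from d50482b: reachable set = {036d33d, a42a99e, d50482b}.
That is 3 commits.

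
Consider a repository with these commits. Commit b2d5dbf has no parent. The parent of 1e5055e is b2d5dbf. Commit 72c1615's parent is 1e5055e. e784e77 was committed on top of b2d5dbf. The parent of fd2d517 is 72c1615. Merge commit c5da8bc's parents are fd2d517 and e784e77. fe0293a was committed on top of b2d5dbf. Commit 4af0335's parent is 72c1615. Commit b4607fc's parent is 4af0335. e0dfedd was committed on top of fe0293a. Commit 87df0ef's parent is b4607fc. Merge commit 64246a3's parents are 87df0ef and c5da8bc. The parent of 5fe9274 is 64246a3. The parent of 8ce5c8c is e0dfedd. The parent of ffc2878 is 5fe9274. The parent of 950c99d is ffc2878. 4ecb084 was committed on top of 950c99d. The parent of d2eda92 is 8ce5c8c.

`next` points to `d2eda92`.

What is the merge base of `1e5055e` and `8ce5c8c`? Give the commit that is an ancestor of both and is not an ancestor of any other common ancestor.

Ancestors of 1e5055e: {1e5055e, b2d5dbf}.
Ancestors of 8ce5c8c: {8ce5c8c, b2d5dbf, e0dfedd, fe0293a}.
Common ancestors: {b2d5dbf}.
The only common ancestor is b2d5dbf, so it is the merge base.

b2d5dbf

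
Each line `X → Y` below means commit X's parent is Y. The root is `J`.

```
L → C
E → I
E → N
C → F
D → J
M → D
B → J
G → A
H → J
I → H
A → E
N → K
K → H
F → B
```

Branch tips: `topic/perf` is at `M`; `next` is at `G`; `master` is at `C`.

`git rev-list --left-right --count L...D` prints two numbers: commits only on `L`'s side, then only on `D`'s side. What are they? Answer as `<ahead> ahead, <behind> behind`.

4 ahead, 1 behind

Reachable from L: {B, C, F, J, L}.
Reachable from D: {D, J}.
Only in L's history (ahead): {B, C, F, L} — 4.
Only in D's history (behind): {D} — 1.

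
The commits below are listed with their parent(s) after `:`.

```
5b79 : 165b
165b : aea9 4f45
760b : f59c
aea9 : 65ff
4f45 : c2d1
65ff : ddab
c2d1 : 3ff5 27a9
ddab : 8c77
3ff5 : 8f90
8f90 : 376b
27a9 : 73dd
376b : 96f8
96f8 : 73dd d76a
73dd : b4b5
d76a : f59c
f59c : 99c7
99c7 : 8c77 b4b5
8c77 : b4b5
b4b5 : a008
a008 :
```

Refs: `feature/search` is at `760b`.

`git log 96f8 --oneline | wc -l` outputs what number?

Walking parent pointers from 96f8: reachable set = {73dd, 8c77, 96f8, 99c7, a008, b4b5, d76a, f59c}.
That is 8 commits.

8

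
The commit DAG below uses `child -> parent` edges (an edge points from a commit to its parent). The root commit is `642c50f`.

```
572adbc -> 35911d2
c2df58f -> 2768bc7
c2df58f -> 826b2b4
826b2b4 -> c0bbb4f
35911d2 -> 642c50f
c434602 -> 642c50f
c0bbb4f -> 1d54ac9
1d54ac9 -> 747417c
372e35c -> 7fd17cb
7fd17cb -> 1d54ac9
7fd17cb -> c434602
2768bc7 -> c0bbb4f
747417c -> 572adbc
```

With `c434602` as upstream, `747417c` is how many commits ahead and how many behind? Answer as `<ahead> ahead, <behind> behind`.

3 ahead, 1 behind

Reachable from 747417c: {35911d2, 572adbc, 642c50f, 747417c}.
Reachable from c434602: {642c50f, c434602}.
Only in 747417c's history (ahead): {35911d2, 572adbc, 747417c} — 3.
Only in c434602's history (behind): {c434602} — 1.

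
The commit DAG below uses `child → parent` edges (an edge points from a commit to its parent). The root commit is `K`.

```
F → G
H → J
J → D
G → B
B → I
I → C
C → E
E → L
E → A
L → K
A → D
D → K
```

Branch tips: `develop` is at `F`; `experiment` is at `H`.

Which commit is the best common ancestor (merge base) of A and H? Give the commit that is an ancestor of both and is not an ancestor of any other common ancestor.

D

Ancestors of A: {A, D, K}.
Ancestors of H: {D, H, J, K}.
Common ancestors: {D, K}.
Among these, D is not an ancestor of any other common ancestor — it is the merge base.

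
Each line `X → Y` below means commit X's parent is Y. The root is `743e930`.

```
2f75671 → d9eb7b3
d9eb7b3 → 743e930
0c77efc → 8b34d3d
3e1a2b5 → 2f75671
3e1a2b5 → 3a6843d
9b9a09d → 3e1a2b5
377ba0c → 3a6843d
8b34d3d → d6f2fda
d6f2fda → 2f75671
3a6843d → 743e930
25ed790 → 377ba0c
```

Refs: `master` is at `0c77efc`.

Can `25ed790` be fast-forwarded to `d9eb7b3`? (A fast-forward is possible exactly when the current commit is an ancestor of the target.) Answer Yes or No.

No

A fast-forward from 25ed790 to d9eb7b3 is possible iff 25ed790 is an ancestor of d9eb7b3.
Ancestors of d9eb7b3: {743e930, d9eb7b3}.
25ed790 is not among them, so fast-forward is not possible.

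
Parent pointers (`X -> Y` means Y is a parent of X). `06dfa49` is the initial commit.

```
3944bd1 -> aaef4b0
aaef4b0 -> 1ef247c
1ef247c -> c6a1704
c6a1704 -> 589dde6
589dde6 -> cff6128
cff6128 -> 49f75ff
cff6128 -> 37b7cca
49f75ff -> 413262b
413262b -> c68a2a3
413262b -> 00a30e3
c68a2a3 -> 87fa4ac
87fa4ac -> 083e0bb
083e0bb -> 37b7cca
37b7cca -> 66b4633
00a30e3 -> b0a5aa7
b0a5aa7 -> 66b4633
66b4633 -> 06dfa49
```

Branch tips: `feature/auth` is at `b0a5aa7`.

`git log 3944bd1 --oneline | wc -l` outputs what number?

16

Walking parent pointers from 3944bd1: reachable set = {00a30e3, 06dfa49, 083e0bb, 1ef247c, 37b7cca, 3944bd1, 413262b, 49f75ff, 589dde6, 66b4633, 87fa4ac, aaef4b0, b0a5aa7, c68a2a3, c6a1704, cff6128}.
That is 16 commits.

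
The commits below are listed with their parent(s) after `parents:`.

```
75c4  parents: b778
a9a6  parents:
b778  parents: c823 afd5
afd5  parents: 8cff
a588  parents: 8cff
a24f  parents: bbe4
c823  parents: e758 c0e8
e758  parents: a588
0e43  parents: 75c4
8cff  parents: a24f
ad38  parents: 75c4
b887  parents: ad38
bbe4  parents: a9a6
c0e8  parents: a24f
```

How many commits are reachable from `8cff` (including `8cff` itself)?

4

Walking parent pointers from 8cff: reachable set = {8cff, a24f, a9a6, bbe4}.
That is 4 commits.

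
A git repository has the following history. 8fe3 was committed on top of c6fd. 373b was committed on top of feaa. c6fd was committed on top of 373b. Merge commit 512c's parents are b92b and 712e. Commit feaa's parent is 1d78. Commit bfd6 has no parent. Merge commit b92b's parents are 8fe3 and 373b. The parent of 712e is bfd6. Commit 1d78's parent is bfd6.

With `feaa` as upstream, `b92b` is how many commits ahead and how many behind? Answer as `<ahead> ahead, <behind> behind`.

4 ahead, 0 behind

Reachable from b92b: {1d78, 373b, 8fe3, b92b, bfd6, c6fd, feaa}.
Reachable from feaa: {1d78, bfd6, feaa}.
Only in b92b's history (ahead): {373b, 8fe3, b92b, c6fd} — 4.
Only in feaa's history (behind): {} — 0.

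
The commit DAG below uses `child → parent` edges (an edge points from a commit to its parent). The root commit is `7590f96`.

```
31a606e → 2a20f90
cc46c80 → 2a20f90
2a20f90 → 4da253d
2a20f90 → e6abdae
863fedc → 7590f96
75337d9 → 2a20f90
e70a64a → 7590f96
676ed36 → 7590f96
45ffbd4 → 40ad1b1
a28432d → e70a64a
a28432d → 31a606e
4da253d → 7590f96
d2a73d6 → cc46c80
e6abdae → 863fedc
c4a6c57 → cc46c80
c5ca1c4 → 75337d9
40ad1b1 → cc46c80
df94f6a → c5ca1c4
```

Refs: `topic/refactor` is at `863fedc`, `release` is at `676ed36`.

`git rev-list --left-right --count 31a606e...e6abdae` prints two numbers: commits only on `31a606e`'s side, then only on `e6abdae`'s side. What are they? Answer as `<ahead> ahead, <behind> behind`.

3 ahead, 0 behind

Reachable from 31a606e: {2a20f90, 31a606e, 4da253d, 7590f96, 863fedc, e6abdae}.
Reachable from e6abdae: {7590f96, 863fedc, e6abdae}.
Only in 31a606e's history (ahead): {2a20f90, 31a606e, 4da253d} — 3.
Only in e6abdae's history (behind): {} — 0.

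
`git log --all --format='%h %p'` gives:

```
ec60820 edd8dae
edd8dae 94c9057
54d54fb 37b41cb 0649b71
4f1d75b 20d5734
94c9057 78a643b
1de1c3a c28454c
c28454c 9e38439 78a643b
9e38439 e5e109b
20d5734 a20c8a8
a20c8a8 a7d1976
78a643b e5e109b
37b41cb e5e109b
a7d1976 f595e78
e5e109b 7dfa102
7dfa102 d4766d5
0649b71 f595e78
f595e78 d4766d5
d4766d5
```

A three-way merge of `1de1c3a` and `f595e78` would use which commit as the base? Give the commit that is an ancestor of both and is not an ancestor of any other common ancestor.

d4766d5

Ancestors of 1de1c3a: {1de1c3a, 78a643b, 7dfa102, 9e38439, c28454c, d4766d5, e5e109b}.
Ancestors of f595e78: {d4766d5, f595e78}.
Common ancestors: {d4766d5}.
The only common ancestor is d4766d5, so it is the merge base.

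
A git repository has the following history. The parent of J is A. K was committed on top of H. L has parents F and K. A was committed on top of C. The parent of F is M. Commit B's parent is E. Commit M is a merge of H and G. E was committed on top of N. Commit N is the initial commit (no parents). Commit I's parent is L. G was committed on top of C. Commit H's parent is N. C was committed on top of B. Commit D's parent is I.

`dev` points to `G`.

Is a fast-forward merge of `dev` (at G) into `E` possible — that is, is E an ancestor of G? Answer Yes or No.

A fast-forward from E to G is possible iff E is an ancestor of G.
Ancestors of G: {B, C, E, G, N}.
E is among them, so fast-forward is possible.

Yes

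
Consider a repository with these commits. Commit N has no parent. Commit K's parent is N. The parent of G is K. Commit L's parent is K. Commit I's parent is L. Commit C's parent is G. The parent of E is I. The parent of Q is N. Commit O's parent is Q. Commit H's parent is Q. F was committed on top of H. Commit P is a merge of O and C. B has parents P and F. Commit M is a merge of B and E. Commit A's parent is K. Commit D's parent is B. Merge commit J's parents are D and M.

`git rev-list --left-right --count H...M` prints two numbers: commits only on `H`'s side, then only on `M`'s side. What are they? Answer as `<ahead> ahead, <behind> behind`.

Reachable from H: {H, N, Q}.
Reachable from M: {B, C, E, F, G, H, I, K, L, M, N, O, P, Q}.
Only in H's history (ahead): {} — 0.
Only in M's history (behind): {B, C, E, F, G, I, K, L, M, O, P} — 11.

0 ahead, 11 behind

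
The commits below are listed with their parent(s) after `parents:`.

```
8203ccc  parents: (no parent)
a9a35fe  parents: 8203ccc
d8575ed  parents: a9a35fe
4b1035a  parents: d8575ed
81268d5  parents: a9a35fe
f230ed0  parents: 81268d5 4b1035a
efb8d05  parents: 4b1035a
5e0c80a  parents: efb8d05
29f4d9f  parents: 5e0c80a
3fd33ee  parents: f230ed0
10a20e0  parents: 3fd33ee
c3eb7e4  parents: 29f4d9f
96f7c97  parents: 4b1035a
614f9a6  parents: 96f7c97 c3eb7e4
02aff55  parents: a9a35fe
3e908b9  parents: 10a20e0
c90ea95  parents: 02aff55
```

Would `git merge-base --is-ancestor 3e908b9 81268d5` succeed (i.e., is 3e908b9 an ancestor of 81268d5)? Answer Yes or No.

No

Ancestors of 81268d5: {81268d5, 8203ccc, a9a35fe}.
3e908b9 is not in that set, so it is not an ancestor of 81268d5.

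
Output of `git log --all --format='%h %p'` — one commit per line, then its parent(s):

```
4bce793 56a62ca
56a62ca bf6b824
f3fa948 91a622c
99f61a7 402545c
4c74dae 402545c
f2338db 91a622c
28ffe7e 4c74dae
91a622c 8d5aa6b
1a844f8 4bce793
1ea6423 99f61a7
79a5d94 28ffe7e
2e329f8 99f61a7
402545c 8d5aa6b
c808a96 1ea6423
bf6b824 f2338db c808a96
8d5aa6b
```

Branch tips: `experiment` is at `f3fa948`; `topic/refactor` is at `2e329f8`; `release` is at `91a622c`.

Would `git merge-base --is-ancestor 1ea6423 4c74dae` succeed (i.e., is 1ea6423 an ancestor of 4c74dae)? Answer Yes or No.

No

Ancestors of 4c74dae: {402545c, 4c74dae, 8d5aa6b}.
1ea6423 is not in that set, so it is not an ancestor of 4c74dae.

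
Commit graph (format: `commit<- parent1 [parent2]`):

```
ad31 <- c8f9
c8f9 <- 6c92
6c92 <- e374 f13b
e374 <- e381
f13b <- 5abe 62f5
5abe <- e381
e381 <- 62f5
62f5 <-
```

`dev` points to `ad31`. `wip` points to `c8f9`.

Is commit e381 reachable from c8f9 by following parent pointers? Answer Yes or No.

Ancestors of c8f9 (commits reachable by following parents): {5abe, 62f5, 6c92, c8f9, e374, e381, f13b}.
e381 is in that set, so it is an ancestor of c8f9.

Yes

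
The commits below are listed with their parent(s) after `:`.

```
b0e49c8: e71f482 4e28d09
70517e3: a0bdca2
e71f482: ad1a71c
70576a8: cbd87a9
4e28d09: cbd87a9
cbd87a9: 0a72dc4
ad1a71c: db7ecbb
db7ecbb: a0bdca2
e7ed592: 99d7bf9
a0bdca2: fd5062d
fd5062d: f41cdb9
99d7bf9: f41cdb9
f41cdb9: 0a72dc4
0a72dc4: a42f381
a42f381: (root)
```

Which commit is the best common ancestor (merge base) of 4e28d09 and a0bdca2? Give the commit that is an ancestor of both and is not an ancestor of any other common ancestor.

0a72dc4

Ancestors of 4e28d09: {0a72dc4, 4e28d09, a42f381, cbd87a9}.
Ancestors of a0bdca2: {0a72dc4, a0bdca2, a42f381, f41cdb9, fd5062d}.
Common ancestors: {0a72dc4, a42f381}.
Among these, 0a72dc4 is not an ancestor of any other common ancestor — it is the merge base.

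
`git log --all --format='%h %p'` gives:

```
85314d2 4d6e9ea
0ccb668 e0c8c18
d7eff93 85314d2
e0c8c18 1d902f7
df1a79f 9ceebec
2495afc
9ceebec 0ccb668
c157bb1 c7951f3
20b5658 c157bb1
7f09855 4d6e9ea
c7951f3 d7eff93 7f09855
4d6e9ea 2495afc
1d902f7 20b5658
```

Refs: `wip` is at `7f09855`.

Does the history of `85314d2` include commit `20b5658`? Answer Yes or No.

No

Ancestors of 85314d2: {2495afc, 4d6e9ea, 85314d2}.
20b5658 is not in that set, so it is not an ancestor of 85314d2.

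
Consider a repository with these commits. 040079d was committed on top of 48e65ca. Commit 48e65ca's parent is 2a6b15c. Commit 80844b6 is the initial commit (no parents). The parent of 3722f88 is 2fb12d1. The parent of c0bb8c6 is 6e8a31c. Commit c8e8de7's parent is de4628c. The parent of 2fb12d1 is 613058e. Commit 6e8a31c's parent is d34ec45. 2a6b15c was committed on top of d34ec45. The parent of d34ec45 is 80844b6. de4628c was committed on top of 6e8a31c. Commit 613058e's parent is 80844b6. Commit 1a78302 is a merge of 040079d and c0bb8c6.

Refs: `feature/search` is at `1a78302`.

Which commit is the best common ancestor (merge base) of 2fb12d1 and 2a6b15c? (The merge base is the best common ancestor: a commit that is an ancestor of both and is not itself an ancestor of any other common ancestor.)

80844b6

Ancestors of 2fb12d1: {2fb12d1, 613058e, 80844b6}.
Ancestors of 2a6b15c: {2a6b15c, 80844b6, d34ec45}.
Common ancestors: {80844b6}.
The only common ancestor is 80844b6, so it is the merge base.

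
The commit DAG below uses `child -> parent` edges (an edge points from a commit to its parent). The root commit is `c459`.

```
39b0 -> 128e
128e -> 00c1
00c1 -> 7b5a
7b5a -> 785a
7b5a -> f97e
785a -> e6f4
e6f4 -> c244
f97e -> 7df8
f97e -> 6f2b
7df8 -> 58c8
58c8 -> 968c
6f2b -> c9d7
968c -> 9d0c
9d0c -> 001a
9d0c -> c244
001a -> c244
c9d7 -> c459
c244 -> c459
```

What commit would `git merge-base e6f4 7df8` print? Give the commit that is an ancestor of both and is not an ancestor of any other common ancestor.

c244

Ancestors of e6f4: {c244, c459, e6f4}.
Ancestors of 7df8: {001a, 58c8, 7df8, 968c, 9d0c, c244, c459}.
Common ancestors: {c244, c459}.
Among these, c244 is not an ancestor of any other common ancestor — it is the merge base.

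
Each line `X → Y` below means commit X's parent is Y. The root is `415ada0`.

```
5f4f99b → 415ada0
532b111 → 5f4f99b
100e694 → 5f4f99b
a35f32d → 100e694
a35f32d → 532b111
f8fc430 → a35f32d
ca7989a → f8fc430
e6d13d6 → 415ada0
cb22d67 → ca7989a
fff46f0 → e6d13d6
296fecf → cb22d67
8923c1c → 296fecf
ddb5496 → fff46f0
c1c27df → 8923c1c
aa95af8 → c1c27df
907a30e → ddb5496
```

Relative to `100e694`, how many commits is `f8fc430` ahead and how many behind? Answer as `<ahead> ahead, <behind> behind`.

Reachable from f8fc430: {100e694, 415ada0, 532b111, 5f4f99b, a35f32d, f8fc430}.
Reachable from 100e694: {100e694, 415ada0, 5f4f99b}.
Only in f8fc430's history (ahead): {532b111, a35f32d, f8fc430} — 3.
Only in 100e694's history (behind): {} — 0.

3 ahead, 0 behind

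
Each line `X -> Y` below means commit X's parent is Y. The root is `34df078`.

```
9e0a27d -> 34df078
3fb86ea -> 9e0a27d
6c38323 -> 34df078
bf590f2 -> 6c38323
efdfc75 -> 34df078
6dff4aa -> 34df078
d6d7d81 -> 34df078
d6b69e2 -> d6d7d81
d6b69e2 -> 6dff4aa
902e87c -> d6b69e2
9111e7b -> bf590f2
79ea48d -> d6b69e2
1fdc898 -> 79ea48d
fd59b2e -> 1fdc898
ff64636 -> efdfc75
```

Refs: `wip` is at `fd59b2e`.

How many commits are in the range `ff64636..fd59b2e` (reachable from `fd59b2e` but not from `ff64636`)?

Reachable from fd59b2e: {1fdc898, 34df078, 6dff4aa, 79ea48d, d6b69e2, d6d7d81, fd59b2e}.
Reachable from ff64636: {34df078, efdfc75, ff64636}.
In fd59b2e's history but not ff64636's: {1fdc898, 6dff4aa, 79ea48d, d6b69e2, d6d7d81, fd59b2e} — 6 commits.

6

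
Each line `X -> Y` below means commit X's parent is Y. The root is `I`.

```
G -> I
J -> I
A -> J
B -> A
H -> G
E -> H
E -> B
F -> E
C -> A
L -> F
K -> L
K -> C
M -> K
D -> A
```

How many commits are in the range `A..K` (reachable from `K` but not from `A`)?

8

Reachable from K: {A, B, C, E, F, G, H, I, J, K, L}.
Reachable from A: {A, I, J}.
In K's history but not A's: {B, C, E, F, G, H, K, L} — 8 commits.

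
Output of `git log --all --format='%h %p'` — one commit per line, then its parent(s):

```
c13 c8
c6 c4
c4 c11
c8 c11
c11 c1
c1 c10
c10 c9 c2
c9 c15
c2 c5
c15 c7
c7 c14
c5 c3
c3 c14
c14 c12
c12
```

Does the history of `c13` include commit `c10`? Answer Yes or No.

Ancestors of c13 (commits reachable by following parents): {c1, c10, c11, c12, c13, c14, c15, c2, c3, c5, c7, c8, c9}.
c10 is in that set, so it is an ancestor of c13.

Yes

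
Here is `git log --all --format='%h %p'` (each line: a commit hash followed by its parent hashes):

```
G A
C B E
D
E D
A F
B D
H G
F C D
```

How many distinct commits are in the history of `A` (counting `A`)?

6

Walking parent pointers from A: reachable set = {A, B, C, D, E, F}.
That is 6 commits.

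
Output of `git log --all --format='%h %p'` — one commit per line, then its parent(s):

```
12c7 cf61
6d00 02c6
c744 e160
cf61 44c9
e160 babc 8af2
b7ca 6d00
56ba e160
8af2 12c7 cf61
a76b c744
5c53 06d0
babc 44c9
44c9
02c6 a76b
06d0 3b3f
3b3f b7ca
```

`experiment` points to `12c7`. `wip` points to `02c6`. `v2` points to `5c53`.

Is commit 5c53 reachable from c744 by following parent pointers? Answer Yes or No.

No

Ancestors of c744: {12c7, 44c9, 8af2, babc, c744, cf61, e160}.
5c53 is not in that set, so it is not an ancestor of c744.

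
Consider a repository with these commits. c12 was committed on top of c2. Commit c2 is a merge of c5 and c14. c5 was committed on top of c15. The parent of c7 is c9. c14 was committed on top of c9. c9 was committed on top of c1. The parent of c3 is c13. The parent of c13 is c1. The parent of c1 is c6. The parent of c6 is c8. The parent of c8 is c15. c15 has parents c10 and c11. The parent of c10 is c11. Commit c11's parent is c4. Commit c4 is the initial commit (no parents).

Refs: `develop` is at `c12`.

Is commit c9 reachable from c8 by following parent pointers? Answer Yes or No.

Ancestors of c8: {c10, c11, c15, c4, c8}.
c9 is not in that set, so it is not an ancestor of c8.

No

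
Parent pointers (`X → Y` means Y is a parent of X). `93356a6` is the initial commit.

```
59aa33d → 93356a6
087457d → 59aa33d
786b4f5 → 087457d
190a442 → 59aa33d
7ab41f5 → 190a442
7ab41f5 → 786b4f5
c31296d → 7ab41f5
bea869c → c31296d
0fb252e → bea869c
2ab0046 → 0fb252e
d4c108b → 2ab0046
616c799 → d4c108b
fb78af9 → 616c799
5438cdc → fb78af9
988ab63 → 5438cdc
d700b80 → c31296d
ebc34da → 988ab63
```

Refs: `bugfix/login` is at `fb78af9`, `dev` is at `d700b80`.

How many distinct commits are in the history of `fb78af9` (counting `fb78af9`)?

13

Walking parent pointers from fb78af9: reachable set = {087457d, 0fb252e, 190a442, 2ab0046, 59aa33d, 616c799, 786b4f5, 7ab41f5, 93356a6, bea869c, c31296d, d4c108b, fb78af9}.
That is 13 commits.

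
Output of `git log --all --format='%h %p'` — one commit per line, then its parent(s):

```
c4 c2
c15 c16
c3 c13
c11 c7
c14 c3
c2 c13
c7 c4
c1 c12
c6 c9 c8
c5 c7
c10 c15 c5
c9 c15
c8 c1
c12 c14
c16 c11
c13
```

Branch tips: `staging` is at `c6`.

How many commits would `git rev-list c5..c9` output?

Reachable from c9: {c11, c13, c15, c16, c2, c4, c7, c9}.
Reachable from c5: {c13, c2, c4, c5, c7}.
In c9's history but not c5's: {c11, c15, c16, c9} — 4 commits.

4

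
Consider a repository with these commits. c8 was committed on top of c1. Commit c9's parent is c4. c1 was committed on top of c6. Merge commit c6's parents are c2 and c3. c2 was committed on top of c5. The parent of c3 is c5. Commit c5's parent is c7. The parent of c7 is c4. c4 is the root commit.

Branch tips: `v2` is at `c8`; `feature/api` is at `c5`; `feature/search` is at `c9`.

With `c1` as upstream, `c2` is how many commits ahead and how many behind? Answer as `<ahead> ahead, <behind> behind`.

Reachable from c2: {c2, c4, c5, c7}.
Reachable from c1: {c1, c2, c3, c4, c5, c6, c7}.
Only in c2's history (ahead): {} — 0.
Only in c1's history (behind): {c1, c3, c6} — 3.

0 ahead, 3 behind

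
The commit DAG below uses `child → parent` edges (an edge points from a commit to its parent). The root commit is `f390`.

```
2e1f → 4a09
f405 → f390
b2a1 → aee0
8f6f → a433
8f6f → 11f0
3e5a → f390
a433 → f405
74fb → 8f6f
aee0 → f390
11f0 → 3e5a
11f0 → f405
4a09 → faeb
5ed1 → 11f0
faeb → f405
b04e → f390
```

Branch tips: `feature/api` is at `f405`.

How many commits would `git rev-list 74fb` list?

Walking parent pointers from 74fb: reachable set = {11f0, 3e5a, 74fb, 8f6f, a433, f390, f405}.
That is 7 commits.

7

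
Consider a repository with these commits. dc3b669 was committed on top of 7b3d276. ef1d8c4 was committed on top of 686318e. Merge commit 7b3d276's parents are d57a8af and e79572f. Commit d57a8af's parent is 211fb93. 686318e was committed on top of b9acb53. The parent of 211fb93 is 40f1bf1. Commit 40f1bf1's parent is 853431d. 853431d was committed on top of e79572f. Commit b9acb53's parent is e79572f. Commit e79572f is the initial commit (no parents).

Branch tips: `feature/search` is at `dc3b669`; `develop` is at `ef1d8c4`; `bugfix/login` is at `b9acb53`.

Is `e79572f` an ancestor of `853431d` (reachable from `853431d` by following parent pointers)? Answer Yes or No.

Ancestors of 853431d (commits reachable by following parents): {853431d, e79572f}.
e79572f is in that set, so it is an ancestor of 853431d.

Yes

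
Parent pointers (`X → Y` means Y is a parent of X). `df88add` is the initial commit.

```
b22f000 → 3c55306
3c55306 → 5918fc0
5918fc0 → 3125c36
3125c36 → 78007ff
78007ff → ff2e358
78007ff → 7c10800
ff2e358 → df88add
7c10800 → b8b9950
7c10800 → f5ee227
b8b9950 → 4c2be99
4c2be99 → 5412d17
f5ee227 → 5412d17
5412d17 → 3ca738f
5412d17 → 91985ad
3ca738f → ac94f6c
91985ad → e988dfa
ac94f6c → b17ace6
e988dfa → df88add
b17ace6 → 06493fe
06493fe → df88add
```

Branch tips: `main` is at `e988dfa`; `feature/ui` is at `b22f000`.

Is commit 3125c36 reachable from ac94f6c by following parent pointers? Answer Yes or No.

No

Ancestors of ac94f6c: {06493fe, ac94f6c, b17ace6, df88add}.
3125c36 is not in that set, so it is not an ancestor of ac94f6c.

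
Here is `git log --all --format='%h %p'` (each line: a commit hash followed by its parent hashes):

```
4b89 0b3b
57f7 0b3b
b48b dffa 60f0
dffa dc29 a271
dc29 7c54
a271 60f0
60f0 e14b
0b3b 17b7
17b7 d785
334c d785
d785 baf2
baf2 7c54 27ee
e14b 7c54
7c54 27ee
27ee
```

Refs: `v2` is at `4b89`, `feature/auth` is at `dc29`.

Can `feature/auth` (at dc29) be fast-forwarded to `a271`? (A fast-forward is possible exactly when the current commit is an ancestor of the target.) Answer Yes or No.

A fast-forward from dc29 to a271 is possible iff dc29 is an ancestor of a271.
Ancestors of a271: {27ee, 60f0, 7c54, a271, e14b}.
dc29 is not among them, so fast-forward is not possible.

No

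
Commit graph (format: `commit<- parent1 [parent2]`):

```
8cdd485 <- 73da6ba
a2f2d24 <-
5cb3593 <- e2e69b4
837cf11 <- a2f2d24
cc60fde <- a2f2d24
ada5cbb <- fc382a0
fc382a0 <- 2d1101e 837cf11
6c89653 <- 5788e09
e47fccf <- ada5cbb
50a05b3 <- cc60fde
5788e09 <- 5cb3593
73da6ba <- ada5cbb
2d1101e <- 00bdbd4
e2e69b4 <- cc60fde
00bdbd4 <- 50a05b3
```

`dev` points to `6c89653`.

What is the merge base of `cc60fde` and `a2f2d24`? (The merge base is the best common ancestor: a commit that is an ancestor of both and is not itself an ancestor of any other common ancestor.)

a2f2d24

Ancestors of cc60fde: {a2f2d24, cc60fde}.
Ancestors of a2f2d24: {a2f2d24}.
Common ancestors: {a2f2d24}.
The only common ancestor is a2f2d24, so it is the merge base.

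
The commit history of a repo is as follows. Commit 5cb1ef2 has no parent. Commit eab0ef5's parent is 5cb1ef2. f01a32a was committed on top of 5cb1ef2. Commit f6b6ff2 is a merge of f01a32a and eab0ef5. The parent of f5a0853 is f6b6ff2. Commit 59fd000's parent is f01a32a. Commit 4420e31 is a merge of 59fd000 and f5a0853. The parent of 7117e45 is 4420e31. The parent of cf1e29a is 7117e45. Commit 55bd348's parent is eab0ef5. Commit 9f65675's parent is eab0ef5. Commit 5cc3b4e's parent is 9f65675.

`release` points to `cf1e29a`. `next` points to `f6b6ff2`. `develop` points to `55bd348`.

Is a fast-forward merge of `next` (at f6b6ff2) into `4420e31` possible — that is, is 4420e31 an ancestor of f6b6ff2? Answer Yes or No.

A fast-forward from 4420e31 to f6b6ff2 is possible iff 4420e31 is an ancestor of f6b6ff2.
Ancestors of f6b6ff2: {5cb1ef2, eab0ef5, f01a32a, f6b6ff2}.
4420e31 is not among them, so fast-forward is not possible.

No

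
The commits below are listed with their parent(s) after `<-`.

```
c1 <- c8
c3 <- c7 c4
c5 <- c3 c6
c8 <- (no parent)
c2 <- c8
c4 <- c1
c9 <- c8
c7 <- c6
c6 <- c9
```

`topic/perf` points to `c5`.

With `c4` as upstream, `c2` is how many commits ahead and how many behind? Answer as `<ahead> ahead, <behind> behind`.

Reachable from c2: {c2, c8}.
Reachable from c4: {c1, c4, c8}.
Only in c2's history (ahead): {c2} — 1.
Only in c4's history (behind): {c1, c4} — 2.

1 ahead, 2 behind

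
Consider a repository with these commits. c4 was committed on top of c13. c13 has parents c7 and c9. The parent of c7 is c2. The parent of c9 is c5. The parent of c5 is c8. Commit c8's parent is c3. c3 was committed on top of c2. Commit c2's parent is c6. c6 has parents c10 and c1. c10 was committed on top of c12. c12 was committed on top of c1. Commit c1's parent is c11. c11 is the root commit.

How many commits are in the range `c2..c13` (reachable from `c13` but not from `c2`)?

Reachable from c13: {c1, c10, c11, c12, c13, c2, c3, c5, c6, c7, c8, c9}.
Reachable from c2: {c1, c10, c11, c12, c2, c6}.
In c13's history but not c2's: {c13, c3, c5, c7, c8, c9} — 6 commits.

6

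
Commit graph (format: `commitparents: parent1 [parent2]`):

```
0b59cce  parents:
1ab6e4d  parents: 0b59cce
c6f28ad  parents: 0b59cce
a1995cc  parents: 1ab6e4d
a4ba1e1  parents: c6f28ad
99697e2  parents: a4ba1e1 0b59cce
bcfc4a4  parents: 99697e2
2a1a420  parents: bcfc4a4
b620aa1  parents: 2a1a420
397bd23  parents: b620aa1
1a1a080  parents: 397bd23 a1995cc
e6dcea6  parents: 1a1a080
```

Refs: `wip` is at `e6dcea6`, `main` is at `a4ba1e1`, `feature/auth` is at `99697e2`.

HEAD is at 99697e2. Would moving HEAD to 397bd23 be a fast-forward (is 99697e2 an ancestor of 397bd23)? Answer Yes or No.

A fast-forward from 99697e2 to 397bd23 is possible iff 99697e2 is an ancestor of 397bd23.
Ancestors of 397bd23: {0b59cce, 2a1a420, 397bd23, 99697e2, a4ba1e1, b620aa1, bcfc4a4, c6f28ad}.
99697e2 is among them, so fast-forward is possible.

Yes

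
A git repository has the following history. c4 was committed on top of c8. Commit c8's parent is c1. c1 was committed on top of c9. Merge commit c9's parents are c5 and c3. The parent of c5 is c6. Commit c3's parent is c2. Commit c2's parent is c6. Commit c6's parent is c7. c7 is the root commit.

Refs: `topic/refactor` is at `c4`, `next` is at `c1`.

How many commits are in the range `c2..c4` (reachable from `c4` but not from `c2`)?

Reachable from c4: {c1, c2, c3, c4, c5, c6, c7, c8, c9}.
Reachable from c2: {c2, c6, c7}.
In c4's history but not c2's: {c1, c3, c4, c5, c8, c9} — 6 commits.

6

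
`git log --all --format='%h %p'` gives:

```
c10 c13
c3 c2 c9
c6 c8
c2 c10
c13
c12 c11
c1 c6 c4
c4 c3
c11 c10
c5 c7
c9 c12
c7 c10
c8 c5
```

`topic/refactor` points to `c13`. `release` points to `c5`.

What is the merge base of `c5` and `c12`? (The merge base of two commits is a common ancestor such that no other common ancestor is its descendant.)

Ancestors of c5: {c10, c13, c5, c7}.
Ancestors of c12: {c10, c11, c12, c13}.
Common ancestors: {c10, c13}.
Among these, c10 is not an ancestor of any other common ancestor — it is the merge base.

c10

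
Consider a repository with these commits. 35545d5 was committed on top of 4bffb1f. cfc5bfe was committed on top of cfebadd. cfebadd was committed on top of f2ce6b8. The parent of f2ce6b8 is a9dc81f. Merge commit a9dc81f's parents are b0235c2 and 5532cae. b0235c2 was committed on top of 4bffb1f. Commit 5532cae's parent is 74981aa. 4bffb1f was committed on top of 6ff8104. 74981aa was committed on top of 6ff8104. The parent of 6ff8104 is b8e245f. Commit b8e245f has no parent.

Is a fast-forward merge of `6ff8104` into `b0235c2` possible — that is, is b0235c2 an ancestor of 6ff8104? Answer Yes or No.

No

A fast-forward from b0235c2 to 6ff8104 is possible iff b0235c2 is an ancestor of 6ff8104.
Ancestors of 6ff8104: {6ff8104, b8e245f}.
b0235c2 is not among them, so fast-forward is not possible.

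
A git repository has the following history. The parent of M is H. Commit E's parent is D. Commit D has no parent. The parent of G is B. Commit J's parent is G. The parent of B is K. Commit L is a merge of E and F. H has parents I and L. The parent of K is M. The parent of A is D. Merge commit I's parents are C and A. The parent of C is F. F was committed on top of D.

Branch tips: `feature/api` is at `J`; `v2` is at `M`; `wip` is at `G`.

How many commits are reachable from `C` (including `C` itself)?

Walking parent pointers from C: reachable set = {C, D, F}.
That is 3 commits.

3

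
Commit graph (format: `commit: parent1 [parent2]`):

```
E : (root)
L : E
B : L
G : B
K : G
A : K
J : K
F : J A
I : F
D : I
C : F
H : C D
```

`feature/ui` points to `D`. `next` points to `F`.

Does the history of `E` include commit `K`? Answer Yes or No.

Ancestors of E: {E}.
K is not in that set, so it is not an ancestor of E.

No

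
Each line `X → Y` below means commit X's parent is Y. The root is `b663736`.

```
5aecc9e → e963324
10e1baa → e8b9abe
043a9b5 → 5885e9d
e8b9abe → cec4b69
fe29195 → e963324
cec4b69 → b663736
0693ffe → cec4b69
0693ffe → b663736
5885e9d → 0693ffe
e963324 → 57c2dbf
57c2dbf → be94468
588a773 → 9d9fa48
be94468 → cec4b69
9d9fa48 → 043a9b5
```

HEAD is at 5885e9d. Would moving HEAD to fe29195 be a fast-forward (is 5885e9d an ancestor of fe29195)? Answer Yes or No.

A fast-forward from 5885e9d to fe29195 is possible iff 5885e9d is an ancestor of fe29195.
Ancestors of fe29195: {57c2dbf, b663736, be94468, cec4b69, e963324, fe29195}.
5885e9d is not among them, so fast-forward is not possible.

No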